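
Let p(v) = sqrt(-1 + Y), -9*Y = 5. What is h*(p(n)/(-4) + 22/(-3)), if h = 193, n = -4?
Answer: -4246/3 - 193*I*sqrt(14)/12 ≈ -1415.3 - 60.178*I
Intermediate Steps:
Y = -5/9 (Y = -1/9*5 = -5/9 ≈ -0.55556)
p(v) = I*sqrt(14)/3 (p(v) = sqrt(-1 - 5/9) = sqrt(-14/9) = I*sqrt(14)/3)
h*(p(n)/(-4) + 22/(-3)) = 193*((I*sqrt(14)/3)/(-4) + 22/(-3)) = 193*((I*sqrt(14)/3)*(-1/4) + 22*(-1/3)) = 193*(-I*sqrt(14)/12 - 22/3) = 193*(-22/3 - I*sqrt(14)/12) = -4246/3 - 193*I*sqrt(14)/12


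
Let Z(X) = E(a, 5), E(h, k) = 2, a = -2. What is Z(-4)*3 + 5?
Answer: 11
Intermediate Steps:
Z(X) = 2
Z(-4)*3 + 5 = 2*3 + 5 = 6 + 5 = 11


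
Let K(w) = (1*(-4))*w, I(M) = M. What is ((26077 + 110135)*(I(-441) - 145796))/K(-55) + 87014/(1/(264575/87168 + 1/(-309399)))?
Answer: -7439563566033574059/82407392320 ≈ -9.0278e+7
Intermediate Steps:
K(w) = -4*w
((26077 + 110135)*(I(-441) - 145796))/K(-55) + 87014/(1/(264575/87168 + 1/(-309399))) = ((26077 + 110135)*(-441 - 145796))/((-4*(-55))) + 87014/(1/(264575/87168 + 1/(-309399))) = (136212*(-146237))/220 + 87014/(1/(264575*(1/87168) - 1/309399)) = -19919234244*1/220 + 87014/(1/(264575/87168 - 1/309399)) = -4979808561/55 + 87014/(1/(9095461473/2996632448)) = -4979808561/55 + 87014/(2996632448/9095461473) = -4979808561/55 + 87014*(9095461473/2996632448) = -4979808561/55 + 395716242305811/1498316224 = -7439563566033574059/82407392320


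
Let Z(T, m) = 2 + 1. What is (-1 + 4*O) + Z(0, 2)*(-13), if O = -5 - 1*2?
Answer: -68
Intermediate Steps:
Z(T, m) = 3
O = -7 (O = -5 - 2 = -7)
(-1 + 4*O) + Z(0, 2)*(-13) = (-1 + 4*(-7)) + 3*(-13) = (-1 - 28) - 39 = -29 - 39 = -68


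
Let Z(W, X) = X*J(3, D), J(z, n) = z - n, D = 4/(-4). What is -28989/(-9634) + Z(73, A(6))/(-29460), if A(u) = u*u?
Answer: 71052387/23651470 ≈ 3.0041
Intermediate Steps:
A(u) = u²
D = -1 (D = 4*(-¼) = -1)
Z(W, X) = 4*X (Z(W, X) = X*(3 - 1*(-1)) = X*(3 + 1) = X*4 = 4*X)
-28989/(-9634) + Z(73, A(6))/(-29460) = -28989/(-9634) + (4*6²)/(-29460) = -28989*(-1/9634) + (4*36)*(-1/29460) = 28989/9634 + 144*(-1/29460) = 28989/9634 - 12/2455 = 71052387/23651470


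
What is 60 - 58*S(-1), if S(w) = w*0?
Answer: 60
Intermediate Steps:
S(w) = 0
60 - 58*S(-1) = 60 - 58*0 = 60 + 0 = 60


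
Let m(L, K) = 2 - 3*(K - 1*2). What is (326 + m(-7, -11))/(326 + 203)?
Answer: 367/529 ≈ 0.69376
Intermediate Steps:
m(L, K) = 8 - 3*K (m(L, K) = 2 - 3*(K - 2) = 2 - 3*(-2 + K) = 2 + (6 - 3*K) = 8 - 3*K)
(326 + m(-7, -11))/(326 + 203) = (326 + (8 - 3*(-11)))/(326 + 203) = (326 + (8 + 33))/529 = (326 + 41)/529 = (1/529)*367 = 367/529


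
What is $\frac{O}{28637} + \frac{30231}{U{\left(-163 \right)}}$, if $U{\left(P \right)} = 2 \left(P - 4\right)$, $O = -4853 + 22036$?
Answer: $- \frac{859986025}{9564758} \approx -89.912$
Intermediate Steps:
$O = 17183$
$U{\left(P \right)} = -8 + 2 P$ ($U{\left(P \right)} = 2 \left(-4 + P\right) = -8 + 2 P$)
$\frac{O}{28637} + \frac{30231}{U{\left(-163 \right)}} = \frac{17183}{28637} + \frac{30231}{-8 + 2 \left(-163\right)} = 17183 \cdot \frac{1}{28637} + \frac{30231}{-8 - 326} = \frac{17183}{28637} + \frac{30231}{-334} = \frac{17183}{28637} + 30231 \left(- \frac{1}{334}\right) = \frac{17183}{28637} - \frac{30231}{334} = - \frac{859986025}{9564758}$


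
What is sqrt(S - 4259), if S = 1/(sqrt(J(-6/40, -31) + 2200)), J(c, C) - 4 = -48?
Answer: sqrt(-101006444 + 154*sqrt(11))/154 ≈ 65.261*I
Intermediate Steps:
J(c, C) = -44 (J(c, C) = 4 - 48 = -44)
S = sqrt(11)/154 (S = 1/(sqrt(-44 + 2200)) = 1/(sqrt(2156)) = 1/(14*sqrt(11)) = sqrt(11)/154 ≈ 0.021537)
sqrt(S - 4259) = sqrt(sqrt(11)/154 - 4259) = sqrt(-4259 + sqrt(11)/154)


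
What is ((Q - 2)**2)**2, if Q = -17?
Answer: 130321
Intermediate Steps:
((Q - 2)**2)**2 = ((-17 - 2)**2)**2 = ((-19)**2)**2 = 361**2 = 130321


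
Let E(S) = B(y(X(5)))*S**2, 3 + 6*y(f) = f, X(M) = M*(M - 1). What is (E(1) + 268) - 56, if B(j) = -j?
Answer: 1255/6 ≈ 209.17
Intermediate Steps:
X(M) = M*(-1 + M)
y(f) = -1/2 + f/6
E(S) = -17*S**2/6 (E(S) = (-(-1/2 + (5*(-1 + 5))/6))*S**2 = (-(-1/2 + (5*4)/6))*S**2 = (-(-1/2 + (1/6)*20))*S**2 = (-(-1/2 + 10/3))*S**2 = (-1*17/6)*S**2 = -17*S**2/6)
(E(1) + 268) - 56 = (-17/6*1**2 + 268) - 56 = (-17/6*1 + 268) - 56 = (-17/6 + 268) - 56 = 1591/6 - 56 = 1255/6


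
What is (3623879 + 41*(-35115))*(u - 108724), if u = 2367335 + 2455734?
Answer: 10296902632580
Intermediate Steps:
u = 4823069
(3623879 + 41*(-35115))*(u - 108724) = (3623879 + 41*(-35115))*(4823069 - 108724) = (3623879 - 1439715)*4714345 = 2184164*4714345 = 10296902632580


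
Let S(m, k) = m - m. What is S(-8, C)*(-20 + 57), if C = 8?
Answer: 0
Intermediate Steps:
S(m, k) = 0
S(-8, C)*(-20 + 57) = 0*(-20 + 57) = 0*37 = 0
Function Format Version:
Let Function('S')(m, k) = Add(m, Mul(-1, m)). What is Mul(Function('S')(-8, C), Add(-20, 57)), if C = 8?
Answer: 0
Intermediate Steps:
Function('S')(m, k) = 0
Mul(Function('S')(-8, C), Add(-20, 57)) = Mul(0, Add(-20, 57)) = Mul(0, 37) = 0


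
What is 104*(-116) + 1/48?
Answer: -579071/48 ≈ -12064.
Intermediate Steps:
104*(-116) + 1/48 = -12064 + 1/48 = -579071/48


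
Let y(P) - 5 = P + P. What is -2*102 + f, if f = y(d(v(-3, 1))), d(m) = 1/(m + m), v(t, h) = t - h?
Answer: -797/4 ≈ -199.25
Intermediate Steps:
d(m) = 1/(2*m)
y(P) = 5 + 2*P (y(P) = 5 + (P + P) = 5 + 2*P)
f = 19/4 (f = 5 + 2*(1/(2*(-3 - 1*1))) = 5 + 2*(1/(2*(-3 - 1))) = 5 + 2*((1/2)/(-4)) = 5 + 2*((1/2)*(-1/4)) = 5 + 2*(-1/8) = 5 - 1/4 = 19/4 ≈ 4.7500)
-2*102 + f = -2*102 + 19/4 = -204 + 19/4 = -797/4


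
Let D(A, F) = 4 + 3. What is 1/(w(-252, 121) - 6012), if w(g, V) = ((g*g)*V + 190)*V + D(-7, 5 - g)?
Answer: 1/929779049 ≈ 1.0755e-9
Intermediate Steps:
D(A, F) = 7
w(g, V) = 7 + V*(190 + V*g**2) (w(g, V) = ((g*g)*V + 190)*V + 7 = (g**2*V + 190)*V + 7 = (V*g**2 + 190)*V + 7 = (190 + V*g**2)*V + 7 = V*(190 + V*g**2) + 7 = 7 + V*(190 + V*g**2))
1/(w(-252, 121) - 6012) = 1/((7 + 190*121 + 121**2*(-252)**2) - 6012) = 1/((7 + 22990 + 14641*63504) - 6012) = 1/((7 + 22990 + 929762064) - 6012) = 1/(929785061 - 6012) = 1/929779049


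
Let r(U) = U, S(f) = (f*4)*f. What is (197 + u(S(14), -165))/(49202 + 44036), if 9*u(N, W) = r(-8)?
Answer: 1765/839142 ≈ 0.0021033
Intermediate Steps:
S(f) = 4*f² (S(f) = (4*f)*f = 4*f²)
u(N, W) = -8/9 (u(N, W) = (⅑)*(-8) = -8/9)
(197 + u(S(14), -165))/(49202 + 44036) = (197 - 8/9)/(49202 + 44036) = (1765/9)/93238 = (1765/9)*(1/93238) = 1765/839142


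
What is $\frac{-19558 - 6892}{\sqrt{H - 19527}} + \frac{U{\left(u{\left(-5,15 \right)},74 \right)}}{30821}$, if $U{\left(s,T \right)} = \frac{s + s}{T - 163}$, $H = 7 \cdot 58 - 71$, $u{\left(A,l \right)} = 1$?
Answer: $- \frac{2}{2743069} + \frac{13225 i \sqrt{4798}}{4798} \approx -7.2911 \cdot 10^{-7} + 190.93 i$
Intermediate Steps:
$H = 335$ ($H = 406 - 71 = 335$)
$U{\left(s,T \right)} = \frac{2 s}{-163 + T}$
$\frac{-19558 - 6892}{\sqrt{H - 19527}} + \frac{U{\left(u{\left(-5,15 \right)},74 \right)}}{30821} = \frac{-19558 - 6892}{\sqrt{335 - 19527}} + \frac{2 \cdot 1 \frac{1}{-163 + 74}}{30821} = - \frac{26450}{\sqrt{-19192}} + 2 \cdot 1 \frac{1}{-89} \cdot \frac{1}{30821} = - \frac{26450}{2 i \sqrt{4798}} + 2 \cdot 1 \left(- \frac{1}{89}\right) \frac{1}{30821} = - 26450 \left(- \frac{i \sqrt{4798}}{9596}\right) - \frac{2}{2743069} = \frac{13225 i \sqrt{4798}}{4798} - \frac{2}{2743069} = - \frac{2}{2743069} + \frac{13225 i \sqrt{4798}}{4798}$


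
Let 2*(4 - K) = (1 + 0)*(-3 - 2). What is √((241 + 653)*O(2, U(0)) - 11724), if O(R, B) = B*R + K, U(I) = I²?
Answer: 9*I*√73 ≈ 76.896*I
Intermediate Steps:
K = 13/2 (K = 4 - (1 + 0)*(-3 - 2)/2 = 4 - (-5)/2 = 4 - ½*(-5) = 4 + 5/2 = 13/2 ≈ 6.5000)
O(R, B) = 13/2 + B*R (O(R, B) = B*R + 13/2 = 13/2 + B*R)
√((241 + 653)*O(2, U(0)) - 11724) = √((241 + 653)*(13/2 + 0²*2) - 11724) = √(894*(13/2 + 0*2) - 11724) = √(894*(13/2 + 0) - 11724) = √(894*(13/2) - 11724) = √(5811 - 11724) = √(-5913) = 9*I*√73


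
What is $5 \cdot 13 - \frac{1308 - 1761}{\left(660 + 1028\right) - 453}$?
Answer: $\frac{80728}{1235} \approx 65.367$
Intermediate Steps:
$5 \cdot 13 - \frac{1308 - 1761}{\left(660 + 1028\right) - 453} = 65 - - \frac{453}{1688 - 453} = 65 - - \frac{453}{1235} = 65 + \frac{453}{1235} = \frac{80728}{1235}$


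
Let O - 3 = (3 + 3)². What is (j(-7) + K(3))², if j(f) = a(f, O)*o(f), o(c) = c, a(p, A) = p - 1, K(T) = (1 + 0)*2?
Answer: 3364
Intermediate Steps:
K(T) = 2 (K(T) = 1*2 = 2)
O = 39 (O = 3 + (3 + 3)² = 3 + 6² = 3 + 36 = 39)
a(p, A) = -1 + p
j(f) = f*(-1 + f) (j(f) = (-1 + f)*f = f*(-1 + f))
(j(-7) + K(3))² = (-7*(-1 - 7) + 2)² = (-7*(-8) + 2)² = (56 + 2)² = 58² = 3364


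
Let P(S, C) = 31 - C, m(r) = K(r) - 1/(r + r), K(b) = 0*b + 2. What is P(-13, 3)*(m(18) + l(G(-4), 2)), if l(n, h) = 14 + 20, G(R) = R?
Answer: 9065/9 ≈ 1007.2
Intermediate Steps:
K(b) = 2 (K(b) = 0 + 2 = 2)
m(r) = 2 - 1/(2*r) (m(r) = 2 - 1/(r + r) = 2 - 1/(2*r))
l(n, h) = 34
P(-13, 3)*(m(18) + l(G(-4), 2)) = (31 - 1*3)*((2 - ½/18) + 34) = (31 - 3)*((2 - ½*1/18) + 34) = 28*((2 - 1/36) + 34) = 28*(71/36 + 34) = 28*(1295/36) = 9065/9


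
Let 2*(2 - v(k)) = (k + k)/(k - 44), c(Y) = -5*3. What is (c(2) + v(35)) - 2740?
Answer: -24742/9 ≈ -2749.1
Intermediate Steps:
c(Y) = -15
v(k) = 2 - k/(-44 + k) (v(k) = 2 - (k + k)/(2*(k - 44)) = 2 - 2*k/(2*(-44 + k)) = 2 - k/(-44 + k))
(c(2) + v(35)) - 2740 = (-15 + (-88 + 35)/(-44 + 35)) - 2740 = (-15 - 53/(-9)) - 2740 = (-15 - ⅑*(-53)) - 2740 = (-15 + 53/9) - 2740 = -82/9 - 2740 = -24742/9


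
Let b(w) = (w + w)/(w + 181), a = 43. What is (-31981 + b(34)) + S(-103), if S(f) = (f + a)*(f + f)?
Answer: -4218447/215 ≈ -19621.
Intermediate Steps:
S(f) = 2*f*(43 + f) (S(f) = (f + 43)*(f + f) = (43 + f)*(2*f) = 2*f*(43 + f))
b(w) = 2*w/(181 + w) (b(w) = (2*w)/(181 + w) = 2*w/(181 + w))
(-31981 + b(34)) + S(-103) = (-31981 + 2*34/(181 + 34)) + 2*(-103)*(43 - 103) = (-31981 + 2*34/215) + 2*(-103)*(-60) = (-31981 + 2*34*(1/215)) + 12360 = (-31981 + 68/215) + 12360 = -6875847/215 + 12360 = -4218447/215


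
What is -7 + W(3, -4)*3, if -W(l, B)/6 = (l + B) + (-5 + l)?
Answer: 47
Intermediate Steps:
W(l, B) = 30 - 12*l - 6*B (W(l, B) = -6*((l + B) + (-5 + l)) = -6*((B + l) + (-5 + l)) = -6*(-5 + B + 2*l) = 30 - 12*l - 6*B)
-7 + W(3, -4)*3 = -7 + (30 - 12*3 - 6*(-4))*3 = -7 + (30 - 36 + 24)*3 = -7 + 18*3 = -7 + 54 = 47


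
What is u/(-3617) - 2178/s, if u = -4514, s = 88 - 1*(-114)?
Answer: -3482999/365317 ≈ -9.5342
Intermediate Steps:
s = 202 (s = 88 + 114 = 202)
u/(-3617) - 2178/s = -4514/(-3617) - 2178/202 = -4514*(-1/3617) - 2178*1/202 = 4514/3617 - 1089/101 = -3482999/365317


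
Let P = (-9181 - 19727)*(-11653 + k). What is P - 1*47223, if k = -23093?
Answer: 1004390145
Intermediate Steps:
P = 1004437368 (P = (-9181 - 19727)*(-11653 - 23093) = -28908*(-34746) = 1004437368)
P - 1*47223 = 1004437368 - 1*47223 = 1004437368 - 47223 = 1004390145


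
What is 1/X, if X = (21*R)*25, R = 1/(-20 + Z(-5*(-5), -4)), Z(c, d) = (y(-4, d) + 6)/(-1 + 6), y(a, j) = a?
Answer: -14/375 ≈ -0.037333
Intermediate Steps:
Z(c, d) = ⅖ (Z(c, d) = (-4 + 6)/(-1 + 6) = 2/5 = 2*(⅕) = ⅖)
R = -5/98 (R = 1/(-20 + ⅖) = 1/(-98/5) = -5/98 ≈ -0.051020)
X = -375/14 (X = (21*(-5/98))*25 = -15/14*25 = -375/14 ≈ -26.786)
1/X = 1/(-375/14) = -14/375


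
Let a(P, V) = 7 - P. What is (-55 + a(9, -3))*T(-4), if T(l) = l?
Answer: 228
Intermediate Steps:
(-55 + a(9, -3))*T(-4) = (-55 + (7 - 1*9))*(-4) = (-55 + (7 - 9))*(-4) = (-55 - 2)*(-4) = -57*(-4) = 228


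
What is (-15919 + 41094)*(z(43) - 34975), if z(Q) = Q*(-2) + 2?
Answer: -882610325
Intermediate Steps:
z(Q) = 2 - 2*Q (z(Q) = -2*Q + 2 = 2 - 2*Q)
(-15919 + 41094)*(z(43) - 34975) = (-15919 + 41094)*((2 - 2*43) - 34975) = 25175*((2 - 86) - 34975) = 25175*(-84 - 34975) = 25175*(-35059) = -882610325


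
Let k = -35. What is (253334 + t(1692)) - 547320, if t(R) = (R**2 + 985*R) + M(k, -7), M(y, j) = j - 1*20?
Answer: 4235471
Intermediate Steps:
M(y, j) = -20 + j (M(y, j) = j - 20 = -20 + j)
t(R) = -27 + R**2 + 985*R (t(R) = (R**2 + 985*R) + (-20 - 7) = (R**2 + 985*R) - 27 = -27 + R**2 + 985*R)
(253334 + t(1692)) - 547320 = (253334 + (-27 + 1692**2 + 985*1692)) - 547320 = (253334 + (-27 + 2862864 + 1666620)) - 547320 = (253334 + 4529457) - 547320 = 4782791 - 547320 = 4235471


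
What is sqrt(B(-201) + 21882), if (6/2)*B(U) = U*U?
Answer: sqrt(35349) ≈ 188.01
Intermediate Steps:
B(U) = U**2/3 (B(U) = (U*U)/3 = U**2/3)
sqrt(B(-201) + 21882) = sqrt((1/3)*(-201)**2 + 21882) = sqrt((1/3)*40401 + 21882) = sqrt(13467 + 21882) = sqrt(35349)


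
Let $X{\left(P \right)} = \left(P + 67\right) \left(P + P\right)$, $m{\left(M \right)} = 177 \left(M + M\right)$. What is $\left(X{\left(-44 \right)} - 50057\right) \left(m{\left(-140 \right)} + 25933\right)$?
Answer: $1230517787$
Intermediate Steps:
$m{\left(M \right)} = 354 M$ ($m{\left(M \right)} = 177 \cdot 2 M = 354 M$)
$X{\left(P \right)} = 2 P \left(67 + P\right)$ ($X{\left(P \right)} = \left(67 + P\right) 2 P = 2 P \left(67 + P\right)$)
$\left(X{\left(-44 \right)} - 50057\right) \left(m{\left(-140 \right)} + 25933\right) = \left(2 \left(-44\right) \left(67 - 44\right) - 50057\right) \left(354 \left(-140\right) + 25933\right) = \left(2 \left(-44\right) 23 - 50057\right) \left(-49560 + 25933\right) = \left(-2024 - 50057\right) \left(-23627\right) = \left(-52081\right) \left(-23627\right) = 1230517787$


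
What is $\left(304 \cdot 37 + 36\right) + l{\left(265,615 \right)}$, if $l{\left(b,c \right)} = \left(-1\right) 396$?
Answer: $10888$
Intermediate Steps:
$l{\left(b,c \right)} = -396$
$\left(304 \cdot 37 + 36\right) + l{\left(265,615 \right)} = \left(304 \cdot 37 + 36\right) - 396 = \left(11248 + 36\right) - 396 = 11284 - 396 = 10888$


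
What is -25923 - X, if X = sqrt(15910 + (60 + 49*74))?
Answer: -25923 - 2*sqrt(4899) ≈ -26063.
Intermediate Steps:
X = 2*sqrt(4899) (X = sqrt(15910 + (60 + 3626)) = sqrt(15910 + 3686) = sqrt(19596) = 2*sqrt(4899) ≈ 139.99)
-25923 - X = -25923 - 2*sqrt(4899)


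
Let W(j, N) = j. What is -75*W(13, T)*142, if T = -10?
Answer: -138450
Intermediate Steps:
-75*W(13, T)*142 = -75*13*142 = -975*142 = -138450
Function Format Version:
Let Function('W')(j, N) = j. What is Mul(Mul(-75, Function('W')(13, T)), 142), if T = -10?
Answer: -138450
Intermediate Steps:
Mul(Mul(-75, Function('W')(13, T)), 142) = Mul(Mul(-75, 13), 142) = Mul(-975, 142) = -138450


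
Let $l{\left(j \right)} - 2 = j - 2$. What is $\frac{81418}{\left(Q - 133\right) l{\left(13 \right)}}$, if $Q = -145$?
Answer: $- \frac{40709}{1807} \approx -22.529$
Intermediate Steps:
$l{\left(j \right)} = j$ ($l{\left(j \right)} = 2 + \left(j - 2\right) = 2 + \left(-2 + j\right) = j$)
$\frac{81418}{\left(Q - 133\right) l{\left(13 \right)}} = \frac{81418}{\left(-145 - 133\right) 13} = \frac{81418}{\left(-278\right) 13} = \frac{81418}{-3614} = 81418 \left(- \frac{1}{3614}\right) = - \frac{40709}{1807}$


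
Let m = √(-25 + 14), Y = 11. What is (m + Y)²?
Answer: (11 + I*√11)² ≈ 110.0 + 72.966*I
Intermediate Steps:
m = I*√11 (m = √(-11) = I*√11 ≈ 3.3166*I)
(m + Y)² = (I*√11 + 11)² = (11 + I*√11)²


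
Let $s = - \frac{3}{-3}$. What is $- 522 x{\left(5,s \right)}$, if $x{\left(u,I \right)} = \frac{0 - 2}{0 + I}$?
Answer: $1044$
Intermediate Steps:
$s = 1$ ($s = \left(-3\right) \left(- \frac{1}{3}\right) = 1$)
$x{\left(u,I \right)} = - \frac{2}{I}$
$- 522 x{\left(5,s \right)} = - 522 \left(- \frac{2}{1}\right) = - 522 \left(\left(-2\right) 1\right) = \left(-522\right) \left(-2\right) = 1044$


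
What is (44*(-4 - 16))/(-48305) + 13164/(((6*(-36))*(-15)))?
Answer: 10645637/2608470 ≈ 4.0812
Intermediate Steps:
(44*(-4 - 16))/(-48305) + 13164/(((6*(-36))*(-15))) = (44*(-20))*(-1/48305) + 13164/((-216*(-15))) = -880*(-1/48305) + 13164/3240 = 176/9661 + 13164*(1/3240) = 176/9661 + 1097/270 = 10645637/2608470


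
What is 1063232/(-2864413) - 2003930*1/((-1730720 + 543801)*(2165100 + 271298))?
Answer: -1537328041409951847/4141664893516741853 ≈ -0.37119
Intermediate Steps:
1063232/(-2864413) - 2003930*1/((-1730720 + 543801)*(2165100 + 271298)) = 1063232*(-1/2864413) - 2003930/(2436398*(-1186919)) = -1063232/2864413 - 2003930/(-2891807077762) = -1063232/2864413 - 2003930*(-1/2891807077762) = -1063232/2864413 + 1001965/1445903538881 = -1537328041409951847/4141664893516741853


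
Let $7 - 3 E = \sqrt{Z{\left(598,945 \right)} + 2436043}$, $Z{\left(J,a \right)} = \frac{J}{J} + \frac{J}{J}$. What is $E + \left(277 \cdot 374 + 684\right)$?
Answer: $\frac{312853}{3} - \frac{23 \sqrt{4605}}{3} \approx 1.0376 \cdot 10^{5}$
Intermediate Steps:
$Z{\left(J,a \right)} = 2$ ($Z{\left(J,a \right)} = 1 + 1 = 2$)
$E = \frac{7}{3} - \frac{23 \sqrt{4605}}{3}$ ($E = \frac{7}{3} - \frac{\sqrt{2 + 2436043}}{3} = \frac{7}{3} - \frac{\sqrt{2436045}}{3} = \frac{7}{3} - \frac{23 \sqrt{4605}}{3} \approx -517.93$)
$E + \left(277 \cdot 374 + 684\right) = \left(\frac{7}{3} - \frac{23 \sqrt{4605}}{3}\right) + \left(277 \cdot 374 + 684\right) = \left(\frac{7}{3} - \frac{23 \sqrt{4605}}{3}\right) + \left(103598 + 684\right) = \left(\frac{7}{3} - \frac{23 \sqrt{4605}}{3}\right) + 104282 = \frac{312853}{3} - \frac{23 \sqrt{4605}}{3}$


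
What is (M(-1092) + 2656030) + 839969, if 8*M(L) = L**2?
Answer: 3645057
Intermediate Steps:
M(L) = L**2/8
(M(-1092) + 2656030) + 839969 = ((1/8)*(-1092)**2 + 2656030) + 839969 = ((1/8)*1192464 + 2656030) + 839969 = (149058 + 2656030) + 839969 = 2805088 + 839969 = 3645057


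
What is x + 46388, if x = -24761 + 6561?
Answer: 28188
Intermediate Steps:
x = -18200
x + 46388 = -18200 + 46388 = 28188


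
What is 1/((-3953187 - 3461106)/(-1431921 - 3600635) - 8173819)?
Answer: -5032556/41135194437071 ≈ -1.2234e-7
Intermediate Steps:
1/((-3953187 - 3461106)/(-1431921 - 3600635) - 8173819) = 1/(-7414293/(-5032556) - 8173819) = 1/(-7414293*(-1/5032556) - 8173819) = 1/(7414293/5032556 - 8173819) = 1/(-41135194437071/5032556) = -5032556/41135194437071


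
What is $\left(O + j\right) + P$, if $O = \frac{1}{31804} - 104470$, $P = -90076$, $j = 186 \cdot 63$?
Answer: $- \frac{5814661711}{31804} \approx -1.8283 \cdot 10^{5}$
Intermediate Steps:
$j = 11718$
$O = - \frac{3322563879}{31804}$ ($O = \frac{1}{31804} - 104470 = - \frac{3322563879}{31804} \approx -1.0447 \cdot 10^{5}$)
$\left(O + j\right) + P = \left(- \frac{3322563879}{31804} + 11718\right) - 90076 = - \frac{2949884607}{31804} - 90076 = - \frac{5814661711}{31804}$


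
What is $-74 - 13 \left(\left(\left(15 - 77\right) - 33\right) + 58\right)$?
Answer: $407$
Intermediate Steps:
$-74 - 13 \left(\left(\left(15 - 77\right) - 33\right) + 58\right) = -74 - 13 \left(\left(-62 - 33\right) + 58\right) = -74 - 13 \left(-95 + 58\right) = -74 - -481 = -74 + 481 = 407$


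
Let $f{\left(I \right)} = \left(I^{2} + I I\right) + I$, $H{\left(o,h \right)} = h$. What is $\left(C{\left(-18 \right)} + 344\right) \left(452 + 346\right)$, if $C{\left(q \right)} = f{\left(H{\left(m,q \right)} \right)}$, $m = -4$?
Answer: $777252$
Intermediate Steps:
$f{\left(I \right)} = I + 2 I^{2}$ ($f{\left(I \right)} = \left(I^{2} + I^{2}\right) + I = 2 I^{2} + I = I + 2 I^{2}$)
$C{\left(q \right)} = q \left(1 + 2 q\right)$
$\left(C{\left(-18 \right)} + 344\right) \left(452 + 346\right) = \left(- 18 \left(1 + 2 \left(-18\right)\right) + 344\right) \left(452 + 346\right) = \left(- 18 \left(1 - 36\right) + 344\right) 798 = \left(\left(-18\right) \left(-35\right) + 344\right) 798 = \left(630 + 344\right) 798 = 974 \cdot 798 = 777252$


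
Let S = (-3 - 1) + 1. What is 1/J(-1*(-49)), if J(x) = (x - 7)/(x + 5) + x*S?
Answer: -9/1316 ≈ -0.0068389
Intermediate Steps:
S = -3 (S = -4 + 1 = -3)
J(x) = -3*x + (-7 + x)/(5 + x) (J(x) = (x - 7)/(x + 5) + x*(-3) = (-7 + x)/(5 + x) - 3*x = -3*x + (-7 + x)/(5 + x))
1/J(-1*(-49)) = 1/((-7 - (-14)*(-49) - 3*(-1*(-49))²)/(5 - 1*(-49))) = 1/((-7 - 14*49 - 3*49²)/(5 + 49)) = 1/((-7 - 686 - 3*2401)/54) = 1/((-7 - 686 - 7203)/54) = 1/((1/54)*(-7896)) = 1/(-1316/9) = -9/1316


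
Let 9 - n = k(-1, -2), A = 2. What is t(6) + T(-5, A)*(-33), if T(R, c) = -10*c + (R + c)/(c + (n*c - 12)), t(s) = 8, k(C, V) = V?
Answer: 2705/4 ≈ 676.25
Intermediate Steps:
n = 11 (n = 9 - 1*(-2) = 9 + 2 = 11)
T(R, c) = -10*c + (R + c)/(-12 + 12*c) (T(R, c) = -10*c + (R + c)/(c + (11*c - 12)) = -10*c + (R + c)/(c + (-12 + 11*c)) = -10*c + (R + c)/(-12 + 12*c))
t(6) + T(-5, A)*(-33) = 8 + ((-5 - 120*2² + 121*2)/(12*(-1 + 2)))*(-33) = 8 + ((1/12)*(-5 - 120*4 + 242)/1)*(-33) = 8 + ((1/12)*1*(-5 - 480 + 242))*(-33) = 8 + ((1/12)*1*(-243))*(-33) = 8 - 81/4*(-33) = 8 + 2673/4 = 2705/4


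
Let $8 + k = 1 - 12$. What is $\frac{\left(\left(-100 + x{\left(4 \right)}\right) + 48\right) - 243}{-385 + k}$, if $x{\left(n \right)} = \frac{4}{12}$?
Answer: $\frac{221}{303} \approx 0.72937$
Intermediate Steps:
$k = -19$ ($k = -8 + \left(1 - 12\right) = -8 - 11 = -19$)
$x{\left(n \right)} = \frac{1}{3}$ ($x{\left(n \right)} = 4 \cdot \frac{1}{12} = \frac{1}{3}$)
$\frac{\left(\left(-100 + x{\left(4 \right)}\right) + 48\right) - 243}{-385 + k} = \frac{\left(\left(-100 + \frac{1}{3}\right) + 48\right) - 243}{-385 - 19} = \frac{\left(- \frac{299}{3} + 48\right) - 243}{-404} = \left(- \frac{155}{3} - 243\right) \left(- \frac{1}{404}\right) = \left(- \frac{884}{3}\right) \left(- \frac{1}{404}\right) = \frac{221}{303}$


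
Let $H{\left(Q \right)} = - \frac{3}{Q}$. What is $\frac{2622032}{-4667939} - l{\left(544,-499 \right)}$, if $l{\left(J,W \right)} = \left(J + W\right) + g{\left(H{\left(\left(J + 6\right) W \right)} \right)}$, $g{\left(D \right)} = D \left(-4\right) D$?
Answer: $- \frac{4004899982593442924}{87900561844761875} \approx -45.562$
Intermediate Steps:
$g{\left(D \right)} = - 4 D^{2}$ ($g{\left(D \right)} = - 4 D D = - 4 D^{2}$)
$l{\left(J,W \right)} = J + W - \frac{36}{W^{2} \left(6 + J\right)^{2}}$ ($l{\left(J,W \right)} = \left(J + W\right) - 4 \left(- \frac{3}{\left(J + 6\right) W}\right)^{2} = \left(J + W\right) - 4 \left(- \frac{3}{\left(6 + J\right) W}\right)^{2} = \left(J + W\right) - 4 \left(- \frac{3}{W \left(6 + J\right)}\right)^{2} = \left(J + W\right) - 4 \frac{9}{W^{2} \left(6 + J\right)^{2}} = \left(J + W\right) - \frac{36}{W^{2} \left(6 + J\right)^{2}} = J + W - \frac{36}{W^{2} \left(6 + J\right)^{2}}$)
$\frac{2622032}{-4667939} - l{\left(544,-499 \right)} = \frac{2622032}{-4667939} - \left(544 - 499 - \frac{36}{249001 \left(6 + 544\right)^{2}}\right) = 2622032 \left(- \frac{1}{4667939}\right) - \left(544 - 499 - \frac{36}{249001 \cdot 302500}\right) = - \frac{2622032}{4667939} - \left(544 - 499 - \frac{36}{249001} \cdot \frac{1}{302500}\right) = - \frac{2622032}{4667939} - \left(544 - 499 - \frac{9}{18830700625}\right) = - \frac{2622032}{4667939} - \frac{847381528116}{18830700625} = - \frac{4004899982593442924}{87900561844761875}$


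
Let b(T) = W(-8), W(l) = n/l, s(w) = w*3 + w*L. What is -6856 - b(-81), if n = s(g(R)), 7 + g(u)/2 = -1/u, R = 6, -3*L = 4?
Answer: -493847/72 ≈ -6859.0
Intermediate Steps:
L = -4/3 (L = -⅓*4 = -4/3 ≈ -1.3333)
g(u) = -14 - 2/u (g(u) = -14 + 2*(-1/u) = -14 - 2/u)
s(w) = 5*w/3 (s(w) = w*3 + w*(-4/3) = 3*w - 4*w/3 = 5*w/3)
n = -215/9 (n = 5*(-14 - 2/6)/3 = 5*(-14 - 2*⅙)/3 = 5*(-14 - ⅓)/3 = (5/3)*(-43/3) = -215/9 ≈ -23.889)
W(l) = -215/(9*l)
b(T) = 215/72 (b(T) = -215/9/(-8) = -215/9*(-⅛) = 215/72)
-6856 - b(-81) = -6856 - 1*215/72 = -6856 - 215/72 = -493847/72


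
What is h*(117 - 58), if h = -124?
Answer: -7316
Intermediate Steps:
h*(117 - 58) = -124*(117 - 58) = -124*59 = -7316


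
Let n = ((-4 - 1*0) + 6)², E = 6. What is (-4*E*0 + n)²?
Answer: 16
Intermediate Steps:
n = 4 (n = ((-4 + 0) + 6)² = (-4 + 6)² = 2² = 4)
(-4*E*0 + n)² = (-4*6*0 + 4)² = (-24*0 + 4)² = (0 + 4)² = 4² = 16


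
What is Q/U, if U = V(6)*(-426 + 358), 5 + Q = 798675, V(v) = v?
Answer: -399335/204 ≈ -1957.5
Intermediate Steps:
Q = 798670 (Q = -5 + 798675 = 798670)
U = -408 (U = 6*(-426 + 358) = 6*(-68) = -408)
Q/U = 798670/(-408) = 798670*(-1/408) = -399335/204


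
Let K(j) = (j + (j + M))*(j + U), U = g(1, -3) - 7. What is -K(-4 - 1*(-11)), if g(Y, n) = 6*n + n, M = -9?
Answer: 105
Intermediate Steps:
g(Y, n) = 7*n
U = -28 (U = 7*(-3) - 7 = -21 - 7 = -28)
K(j) = (-28 + j)*(-9 + 2*j) (K(j) = (j + (j - 9))*(j - 28) = (j + (-9 + j))*(-28 + j) = (-9 + 2*j)*(-28 + j) = (-28 + j)*(-9 + 2*j))
-K(-4 - 1*(-11)) = -(252 - 65*(-4 - 1*(-11)) + 2*(-4 - 1*(-11))**2) = -(252 - 65*(-4 + 11) + 2*(-4 + 11)**2) = -(252 - 65*7 + 2*7**2) = -(252 - 455 + 2*49) = -(252 - 455 + 98) = -1*(-105) = 105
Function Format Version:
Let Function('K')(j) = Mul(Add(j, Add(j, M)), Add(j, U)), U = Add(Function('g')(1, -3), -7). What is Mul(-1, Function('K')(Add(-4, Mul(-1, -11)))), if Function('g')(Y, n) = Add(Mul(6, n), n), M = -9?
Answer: 105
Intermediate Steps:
Function('g')(Y, n) = Mul(7, n)
U = -28 (U = Add(Mul(7, -3), -7) = Add(-21, -7) = -28)
Function('K')(j) = Mul(Add(-28, j), Add(-9, Mul(2, j))) (Function('K')(j) = Mul(Add(j, Add(j, -9)), Add(j, -28)) = Mul(Add(j, Add(-9, j)), Add(-28, j)) = Mul(Add(-9, Mul(2, j)), Add(-28, j)) = Mul(Add(-28, j), Add(-9, Mul(2, j))))
Mul(-1, Function('K')(Add(-4, Mul(-1, -11)))) = Mul(-1, Add(252, Mul(-65, Add(-4, Mul(-1, -11))), Mul(2, Pow(Add(-4, Mul(-1, -11)), 2)))) = Mul(-1, Add(252, Mul(-65, Add(-4, 11)), Mul(2, Pow(Add(-4, 11), 2)))) = Mul(-1, Add(252, Mul(-65, 7), Mul(2, Pow(7, 2)))) = Mul(-1, Add(252, -455, Mul(2, 49))) = Mul(-1, Add(252, -455, 98)) = Mul(-1, -105) = 105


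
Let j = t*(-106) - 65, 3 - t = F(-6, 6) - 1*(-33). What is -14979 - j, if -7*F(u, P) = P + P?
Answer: -125386/7 ≈ -17912.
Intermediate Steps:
F(u, P) = -2*P/7 (F(u, P) = -(P + P)/7 = -2*P/7)
t = -198/7 (t = 3 - (-2/7*6 - 1*(-33)) = 3 - (-12/7 + 33) = 3 - 1*219/7 = 3 - 219/7 = -198/7 ≈ -28.286)
j = 20533/7 (j = -198/7*(-106) - 65 = 20988/7 - 65 = 20533/7 ≈ 2933.3)
-14979 - j = -14979 - 1*20533/7 = -14979 - 20533/7 = -125386/7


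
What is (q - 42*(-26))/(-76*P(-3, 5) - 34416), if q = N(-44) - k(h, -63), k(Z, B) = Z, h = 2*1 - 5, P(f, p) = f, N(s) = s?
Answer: -1051/34188 ≈ -0.030742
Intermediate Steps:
h = -3 (h = 2 - 5 = -3)
q = -41 (q = -44 - 1*(-3) = -44 + 3 = -41)
(q - 42*(-26))/(-76*P(-3, 5) - 34416) = (-41 - 42*(-26))/(-76*(-3) - 34416) = (-41 + 1092)/(228 - 34416) = 1051/(-34188) = 1051*(-1/34188) = -1051/34188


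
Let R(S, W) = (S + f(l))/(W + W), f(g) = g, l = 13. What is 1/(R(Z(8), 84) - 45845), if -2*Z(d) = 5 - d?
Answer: -336/15403891 ≈ -2.1813e-5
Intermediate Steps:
Z(d) = -5/2 + d/2 (Z(d) = -(5 - d)/2 = -5/2 + d/2)
R(S, W) = (13 + S)/(2*W) (R(S, W) = (S + 13)/(W + W) = (13 + S)/((2*W)) = (13 + S)*(1/(2*W)) = (13 + S)/(2*W))
1/(R(Z(8), 84) - 45845) = 1/((½)*(13 + (-5/2 + (½)*8))/84 - 45845) = 1/((½)*(1/84)*(13 + (-5/2 + 4)) - 45845) = 1/((½)*(1/84)*(13 + 3/2) - 45845) = 1/((½)*(1/84)*(29/2) - 45845) = 1/(29/336 - 45845) = 1/(-15403891/336) = -336/15403891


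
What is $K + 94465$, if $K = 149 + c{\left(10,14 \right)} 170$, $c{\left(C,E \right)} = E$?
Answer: $96994$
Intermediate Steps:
$K = 2529$ ($K = 149 + 14 \cdot 170 = 149 + 2380 = 2529$)
$K + 94465 = 2529 + 94465 = 96994$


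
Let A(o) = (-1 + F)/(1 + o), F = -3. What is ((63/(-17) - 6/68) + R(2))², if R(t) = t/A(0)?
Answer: 5329/289 ≈ 18.439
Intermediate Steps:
A(o) = -4/(1 + o) (A(o) = (-1 - 3)/(1 + o) = -4/(1 + o))
R(t) = -t/4 (R(t) = t/((-4/(1 + 0))) = t/((-4/1)) = t/((-4*1)) = t/(-4) = t*(-¼) = -t/4)
((63/(-17) - 6/68) + R(2))² = ((63/(-17) - 6/68) - ¼*2)² = ((63*(-1/17) - 6*1/68) - ½)² = ((-63/17 - 3/34) - ½)² = (-129/34 - ½)² = (-73/17)² = 5329/289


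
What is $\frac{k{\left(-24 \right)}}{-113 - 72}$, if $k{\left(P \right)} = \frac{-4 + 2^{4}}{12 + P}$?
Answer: $\frac{1}{185} \approx 0.0054054$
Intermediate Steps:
$k{\left(P \right)} = \frac{12}{12 + P}$ ($k{\left(P \right)} = \frac{-4 + 16}{12 + P} = \frac{12}{12 + P}$)
$\frac{k{\left(-24 \right)}}{-113 - 72} = \frac{12 \frac{1}{12 - 24}}{-113 - 72} = \frac{12 \frac{1}{-12}}{-113 - 72} = \frac{12 \left(- \frac{1}{12}\right)}{-185} = \left(-1\right) \left(- \frac{1}{185}\right) = \frac{1}{185}$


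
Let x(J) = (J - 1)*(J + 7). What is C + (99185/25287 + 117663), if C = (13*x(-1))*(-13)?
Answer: 3026725502/25287 ≈ 1.1969e+5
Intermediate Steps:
x(J) = (-1 + J)*(7 + J)
C = 2028 (C = (13*(-7 + (-1)**2 + 6*(-1)))*(-13) = (13*(-7 + 1 - 6))*(-13) = (13*(-12))*(-13) = -156*(-13) = 2028)
C + (99185/25287 + 117663) = 2028 + (99185/25287 + 117663) = 2028 + 2975443466/25287 = 3026725502/25287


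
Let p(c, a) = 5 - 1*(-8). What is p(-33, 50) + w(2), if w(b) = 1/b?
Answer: 27/2 ≈ 13.500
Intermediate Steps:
p(c, a) = 13 (p(c, a) = 5 + 8 = 13)
p(-33, 50) + w(2) = 13 + 1/2 = 27/2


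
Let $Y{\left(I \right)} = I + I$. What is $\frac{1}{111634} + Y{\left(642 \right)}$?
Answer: $\frac{143338057}{111634} \approx 1284.0$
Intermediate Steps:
$Y{\left(I \right)} = 2 I$
$\frac{1}{111634} + Y{\left(642 \right)} = \frac{1}{111634} + 2 \cdot 642 = \frac{1}{111634} + 1284 = \frac{143338057}{111634}$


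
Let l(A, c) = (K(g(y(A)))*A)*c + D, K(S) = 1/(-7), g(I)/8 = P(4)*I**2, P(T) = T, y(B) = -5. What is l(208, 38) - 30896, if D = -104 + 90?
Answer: -224274/7 ≈ -32039.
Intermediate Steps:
g(I) = 32*I**2 (g(I) = 8*(4*I**2) = 32*I**2)
D = -14
K(S) = -1/7
l(A, c) = -14 - A*c/7 (l(A, c) = (-A/7)*c - 14 = -A*c/7 - 14 = -14 - A*c/7)
l(208, 38) - 30896 = (-14 - 1/7*208*38) - 30896 = (-14 - 7904/7) - 30896 = -8002/7 - 30896 = -224274/7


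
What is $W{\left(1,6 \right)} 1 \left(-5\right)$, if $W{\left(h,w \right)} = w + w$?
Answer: $-60$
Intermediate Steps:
$W{\left(h,w \right)} = 2 w$
$W{\left(1,6 \right)} 1 \left(-5\right) = 2 \cdot 6 \cdot 1 \left(-5\right) = 12 \cdot 1 \left(-5\right) = 12 \left(-5\right) = -60$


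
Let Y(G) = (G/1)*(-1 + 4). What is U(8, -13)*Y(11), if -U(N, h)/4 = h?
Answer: 1716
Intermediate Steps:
U(N, h) = -4*h
Y(G) = 3*G (Y(G) = (G*1)*3 = G*3 = 3*G)
U(8, -13)*Y(11) = (-4*(-13))*(3*11) = 52*33 = 1716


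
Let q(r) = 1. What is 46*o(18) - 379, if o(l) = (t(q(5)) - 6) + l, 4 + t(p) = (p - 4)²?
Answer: 403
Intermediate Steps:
t(p) = -4 + (-4 + p)² (t(p) = -4 + (p - 4)² = -4 + (-4 + p)²)
o(l) = -1 + l (o(l) = ((-4 + (-4 + 1)²) - 6) + l = ((-4 + (-3)²) - 6) + l = ((-4 + 9) - 6) + l = (5 - 6) + l = -1 + l)
46*o(18) - 379 = 46*(-1 + 18) - 379 = 46*17 - 379 = 782 - 379 = 403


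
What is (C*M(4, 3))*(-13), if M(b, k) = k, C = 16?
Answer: -624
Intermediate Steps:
(C*M(4, 3))*(-13) = (16*3)*(-13) = 48*(-13) = -624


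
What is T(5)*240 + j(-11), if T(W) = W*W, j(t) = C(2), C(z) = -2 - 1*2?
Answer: 5996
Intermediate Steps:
C(z) = -4 (C(z) = -2 - 2 = -4)
j(t) = -4
T(W) = W²
T(5)*240 + j(-11) = 5²*240 - 4 = 25*240 - 4 = 6000 - 4 = 5996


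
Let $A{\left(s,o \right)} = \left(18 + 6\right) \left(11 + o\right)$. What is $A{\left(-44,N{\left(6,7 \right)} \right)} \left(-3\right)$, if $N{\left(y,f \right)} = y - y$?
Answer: $-792$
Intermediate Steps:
$N{\left(y,f \right)} = 0$
$A{\left(s,o \right)} = 264 + 24 o$ ($A{\left(s,o \right)} = 24 \left(11 + o\right) = 264 + 24 o$)
$A{\left(-44,N{\left(6,7 \right)} \right)} \left(-3\right) = \left(264 + 24 \cdot 0\right) \left(-3\right) = \left(264 + 0\right) \left(-3\right) = 264 \left(-3\right) = -792$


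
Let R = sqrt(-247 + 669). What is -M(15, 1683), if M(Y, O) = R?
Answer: -sqrt(422) ≈ -20.543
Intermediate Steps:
R = sqrt(422) ≈ 20.543
M(Y, O) = sqrt(422)
-M(15, 1683) = -sqrt(422)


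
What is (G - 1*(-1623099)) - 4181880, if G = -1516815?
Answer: -4075596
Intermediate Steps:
(G - 1*(-1623099)) - 4181880 = (-1516815 - 1*(-1623099)) - 4181880 = (-1516815 + 1623099) - 4181880 = 106284 - 4181880 = -4075596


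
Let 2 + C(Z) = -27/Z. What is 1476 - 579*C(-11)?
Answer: 13341/11 ≈ 1212.8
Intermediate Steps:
C(Z) = -2 - 27/Z
1476 - 579*C(-11) = 1476 - 579*(-2 - 27/(-11)) = 1476 - 579*(-2 - 27*(-1/11)) = 1476 - 579*(-2 + 27/11) = 1476 - 579*5/11 = 1476 - 2895/11 = 13341/11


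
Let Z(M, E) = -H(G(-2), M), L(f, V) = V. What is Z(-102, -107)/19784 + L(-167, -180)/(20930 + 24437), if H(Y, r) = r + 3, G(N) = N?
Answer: 930213/897540728 ≈ 0.0010364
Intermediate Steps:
H(Y, r) = 3 + r
Z(M, E) = -3 - M (Z(M, E) = -(3 + M) = -3 - M)
Z(-102, -107)/19784 + L(-167, -180)/(20930 + 24437) = (-3 - 1*(-102))/19784 - 180/(20930 + 24437) = (-3 + 102)*(1/19784) - 180/45367 = 99*(1/19784) - 180*1/45367 = 99/19784 - 180/45367 = 930213/897540728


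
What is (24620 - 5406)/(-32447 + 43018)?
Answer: 19214/10571 ≈ 1.8176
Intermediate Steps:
(24620 - 5406)/(-32447 + 43018) = 19214/10571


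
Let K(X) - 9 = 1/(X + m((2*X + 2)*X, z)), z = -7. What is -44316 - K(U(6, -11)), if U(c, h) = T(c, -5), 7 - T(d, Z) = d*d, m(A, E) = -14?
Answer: -1905974/43 ≈ -44325.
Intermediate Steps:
T(d, Z) = 7 - d**2 (T(d, Z) = 7 - d*d = 7 - d**2)
U(c, h) = 7 - c**2
K(X) = 9 + 1/(-14 + X) (K(X) = 9 + 1/(X - 14) = 9 + 1/(-14 + X))
-44316 - K(U(6, -11)) = -44316 - (-125 + 9*(7 - 1*6**2))/(-14 + (7 - 1*6**2)) = -44316 - (-125 + 9*(7 - 1*36))/(-14 + (7 - 1*36)) = -44316 - (-125 + 9*(7 - 36))/(-14 + (7 - 36)) = -44316 - (-125 + 9*(-29))/(-14 - 29) = -44316 - (-125 - 261)/(-43) = -44316 - (-1)*(-386)/43 = -44316 - 1*386/43 = -44316 - 386/43 = -1905974/43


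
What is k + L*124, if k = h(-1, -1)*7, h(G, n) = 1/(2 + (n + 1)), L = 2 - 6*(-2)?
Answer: 3479/2 ≈ 1739.5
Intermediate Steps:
L = 14 (L = 2 + 12 = 14)
h(G, n) = 1/(3 + n) (h(G, n) = 1/(2 + (1 + n)) = 1/(3 + n))
k = 7/2 (k = 7/(3 - 1) = 7/2 ≈ 3.5000)
k + L*124 = 7/2 + 14*124 = 7/2 + 1736 = 3479/2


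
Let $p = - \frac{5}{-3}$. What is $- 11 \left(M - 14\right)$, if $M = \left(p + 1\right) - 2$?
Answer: $\frac{440}{3} \approx 146.67$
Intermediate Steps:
$p = \frac{5}{3}$ ($p = \left(-5\right) \left(- \frac{1}{3}\right) = \frac{5}{3} \approx 1.6667$)
$M = \frac{2}{3}$ ($M = \left(\frac{5}{3} + 1\right) - 2 = \frac{8}{3} - 2 = \frac{2}{3} \approx 0.66667$)
$- 11 \left(M - 14\right) = - 11 \left(\frac{2}{3} - 14\right) = \left(-11\right) \left(- \frac{40}{3}\right) = \frac{440}{3}$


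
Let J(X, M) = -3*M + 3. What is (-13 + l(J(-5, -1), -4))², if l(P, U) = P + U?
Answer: 121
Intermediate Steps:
J(X, M) = 3 - 3*M
(-13 + l(J(-5, -1), -4))² = (-13 + ((3 - 3*(-1)) - 4))² = (-13 + ((3 + 3) - 4))² = (-13 + (6 - 4))² = (-13 + 2)² = (-11)² = 121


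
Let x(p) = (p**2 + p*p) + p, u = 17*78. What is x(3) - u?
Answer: -1305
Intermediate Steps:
u = 1326
x(p) = p + 2*p**2 (x(p) = (p**2 + p**2) + p = 2*p**2 + p = p + 2*p**2)
x(3) - u = 3*(1 + 2*3) - 1*1326 = 3*(1 + 6) - 1326 = 3*7 - 1326 = 21 - 1326 = -1305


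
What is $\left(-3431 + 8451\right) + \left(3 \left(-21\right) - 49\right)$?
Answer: $4908$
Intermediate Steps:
$\left(-3431 + 8451\right) + \left(3 \left(-21\right) - 49\right) = 5020 - 112 = 4908$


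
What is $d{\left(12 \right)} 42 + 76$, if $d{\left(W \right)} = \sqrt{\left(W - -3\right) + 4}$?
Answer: $76 + 42 \sqrt{19} \approx 259.07$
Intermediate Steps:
$d{\left(W \right)} = \sqrt{7 + W}$ ($d{\left(W \right)} = \sqrt{\left(W + 3\right) + 4} = \sqrt{\left(3 + W\right) + 4} = \sqrt{7 + W}$)
$d{\left(12 \right)} 42 + 76 = \sqrt{7 + 12} \cdot 42 + 76 = \sqrt{19} \cdot 42 + 76 = 42 \sqrt{19} + 76 = 76 + 42 \sqrt{19}$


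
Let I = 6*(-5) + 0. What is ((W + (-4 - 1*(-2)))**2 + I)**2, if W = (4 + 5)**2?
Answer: 38576521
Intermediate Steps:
W = 81 (W = 9**2 = 81)
I = -30 (I = -30 + 0 = -30)
((W + (-4 - 1*(-2)))**2 + I)**2 = ((81 + (-4 - 1*(-2)))**2 - 30)**2 = ((81 + (-4 + 2))**2 - 30)**2 = ((81 - 2)**2 - 30)**2 = (79**2 - 30)**2 = (6241 - 30)**2 = 6211**2 = 38576521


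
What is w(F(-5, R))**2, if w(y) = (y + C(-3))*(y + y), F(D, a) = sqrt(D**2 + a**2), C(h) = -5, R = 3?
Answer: 8024 - 1360*sqrt(34) ≈ 93.905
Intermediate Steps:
w(y) = 2*y*(-5 + y) (w(y) = (y - 5)*(y + y) = (-5 + y)*(2*y) = 2*y*(-5 + y))
w(F(-5, R))**2 = (2*sqrt((-5)**2 + 3**2)*(-5 + sqrt((-5)**2 + 3**2)))**2 = (2*sqrt(25 + 9)*(-5 + sqrt(25 + 9)))**2 = (2*sqrt(34)*(-5 + sqrt(34)))**2 = 136*(-5 + sqrt(34))**2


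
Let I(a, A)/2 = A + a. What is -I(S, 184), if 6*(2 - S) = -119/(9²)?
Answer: -90515/243 ≈ -372.49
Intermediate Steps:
S = 1091/486 (S = 2 - (-119)/(6*(9²)) = 2 - (-119)/(6*81) = 2 - ⅙*(-119/81) = 2 + 119/486 = 1091/486 ≈ 2.2449)
I(a, A) = 2*A + 2*a (I(a, A) = 2*(A + a) = 2*A + 2*a)
-I(S, 184) = -(2*184 + 2*(1091/486)) = -(368 + 1091/243) = -1*90515/243 = -90515/243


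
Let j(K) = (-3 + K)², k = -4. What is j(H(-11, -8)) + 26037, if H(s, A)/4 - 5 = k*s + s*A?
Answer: 323062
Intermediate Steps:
H(s, A) = 20 - 16*s + 4*A*s (H(s, A) = 20 + 4*(-4*s + s*A) = 20 + 4*(-4*s + A*s) = 20 + (-16*s + 4*A*s) = 20 - 16*s + 4*A*s)
j(H(-11, -8)) + 26037 = (-3 + (20 - 16*(-11) + 4*(-8)*(-11)))² + 26037 = (-3 + (20 + 176 + 352))² + 26037 = (-3 + 548)² + 26037 = 545² + 26037 = 297025 + 26037 = 323062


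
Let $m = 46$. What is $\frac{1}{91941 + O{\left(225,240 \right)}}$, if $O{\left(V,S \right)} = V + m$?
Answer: $\frac{1}{92212} \approx 1.0845 \cdot 10^{-5}$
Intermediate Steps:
$O{\left(V,S \right)} = 46 + V$ ($O{\left(V,S \right)} = V + 46 = 46 + V$)
$\frac{1}{91941 + O{\left(225,240 \right)}} = \frac{1}{91941 + \left(46 + 225\right)} = \frac{1}{91941 + 271} = \frac{1}{92212}$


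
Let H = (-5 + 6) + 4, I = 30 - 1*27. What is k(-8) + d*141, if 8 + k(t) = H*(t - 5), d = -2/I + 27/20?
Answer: 467/20 ≈ 23.350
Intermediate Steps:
I = 3 (I = 30 - 27 = 3)
H = 5 (H = 1 + 4 = 5)
d = 41/60 (d = -2/3 + 27/20 = 41/60 ≈ 0.68333)
k(t) = -33 + 5*t (k(t) = -8 + 5*(t - 5) = -8 + 5*(-5 + t) = -8 + (-25 + 5*t) = -33 + 5*t)
k(-8) + d*141 = (-33 + 5*(-8)) + (41/60)*141 = (-33 - 40) + 1927/20 = -73 + 1927/20 = 467/20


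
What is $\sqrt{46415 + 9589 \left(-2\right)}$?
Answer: $\sqrt{27237} \approx 165.04$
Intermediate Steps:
$\sqrt{46415 + 9589 \left(-2\right)} = \sqrt{46415 - 19178} = \sqrt{27237}$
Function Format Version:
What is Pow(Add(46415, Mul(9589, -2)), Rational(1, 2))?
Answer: Pow(27237, Rational(1, 2)) ≈ 165.04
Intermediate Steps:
Pow(Add(46415, Mul(9589, -2)), Rational(1, 2)) = Pow(Add(46415, -19178), Rational(1, 2)) = Pow(27237, Rational(1, 2))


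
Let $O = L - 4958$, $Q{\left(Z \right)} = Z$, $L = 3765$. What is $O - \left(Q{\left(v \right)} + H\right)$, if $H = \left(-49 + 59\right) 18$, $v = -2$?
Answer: $-1371$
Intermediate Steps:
$O = -1193$ ($O = 3765 - 4958 = -1193$)
$H = 180$ ($H = 10 \cdot 18 = 180$)
$O - \left(Q{\left(v \right)} + H\right) = -1193 - \left(-2 + 180\right) = -1193 - 178 = -1371$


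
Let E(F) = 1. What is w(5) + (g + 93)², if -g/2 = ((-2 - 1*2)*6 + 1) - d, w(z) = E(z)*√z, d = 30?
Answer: 39601 + √5 ≈ 39603.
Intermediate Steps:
w(z) = √z (w(z) = 1*√z = √z)
g = 106 (g = -2*(((-2 - 1*2)*6 + 1) - 1*30) = -2*(((-2 - 2)*6 + 1) - 30) = -2*((-4*6 + 1) - 30) = -2*((-24 + 1) - 30) = -2*(-23 - 30) = -2*(-53) = 106)
w(5) + (g + 93)² = √5 + (106 + 93)² = √5 + 199² = √5 + 39601 = 39601 + √5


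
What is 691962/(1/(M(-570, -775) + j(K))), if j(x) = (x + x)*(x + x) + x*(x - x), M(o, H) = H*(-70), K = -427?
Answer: 542197896492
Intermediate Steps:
M(o, H) = -70*H
j(x) = 4*x² (j(x) = (2*x)*(2*x) + x*0 = 4*x² + 0 = 4*x²)
691962/(1/(M(-570, -775) + j(K))) = 691962/(1/(-70*(-775) + 4*(-427)²)) = 691962/(1/(54250 + 4*182329)) = 691962/(1/(54250 + 729316)) = 691962/(1/783566) = 691962*783566 = 542197896492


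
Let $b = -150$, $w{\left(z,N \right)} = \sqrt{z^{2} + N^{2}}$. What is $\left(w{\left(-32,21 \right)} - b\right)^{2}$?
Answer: $\left(150 + \sqrt{1465}\right)^{2} \approx 35448.0$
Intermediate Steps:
$w{\left(z,N \right)} = \sqrt{N^{2} + z^{2}}$
$\left(w{\left(-32,21 \right)} - b\right)^{2} = \left(\sqrt{21^{2} + \left(-32\right)^{2}} - -150\right)^{2} = \left(\sqrt{441 + 1024} + 150\right)^{2} = \left(\sqrt{1465} + 150\right)^{2} = \left(150 + \sqrt{1465}\right)^{2}$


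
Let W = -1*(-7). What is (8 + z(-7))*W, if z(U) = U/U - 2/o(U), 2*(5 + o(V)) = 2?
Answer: 133/2 ≈ 66.500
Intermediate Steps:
o(V) = -4 (o(V) = -5 + (½)*2 = -5 + 1 = -4)
W = 7
z(U) = 3/2 (z(U) = U/U - 2/(-4) = 1 - 2*(-¼) = 1 + ½ = 3/2)
(8 + z(-7))*W = (8 + 3/2)*7 = (19/2)*7 = 133/2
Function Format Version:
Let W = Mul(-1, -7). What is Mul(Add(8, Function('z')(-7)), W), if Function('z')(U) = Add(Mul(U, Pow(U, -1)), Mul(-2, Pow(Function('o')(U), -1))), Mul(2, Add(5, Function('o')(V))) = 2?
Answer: Rational(133, 2) ≈ 66.500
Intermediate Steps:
Function('o')(V) = -4 (Function('o')(V) = Add(-5, Mul(Rational(1, 2), 2)) = Add(-5, 1) = -4)
W = 7
Function('z')(U) = Rational(3, 2) (Function('z')(U) = Add(Mul(U, Pow(U, -1)), Mul(-2, Pow(-4, -1))) = Add(1, Mul(-2, Rational(-1, 4))) = Add(1, Rational(1, 2)) = Rational(3, 2))
Mul(Add(8, Function('z')(-7)), W) = Mul(Add(8, Rational(3, 2)), 7) = Mul(Rational(19, 2), 7) = Rational(133, 2)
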